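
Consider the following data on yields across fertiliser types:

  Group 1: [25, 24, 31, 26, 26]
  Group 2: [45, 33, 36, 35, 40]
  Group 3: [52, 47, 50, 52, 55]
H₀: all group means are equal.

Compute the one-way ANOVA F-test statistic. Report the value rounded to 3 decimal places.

Group means [26.40, 37.80, 51.20], grand mean 38.467
SSB = Σnᵢ(x̄ᵢ−x̄)² = 1540.933; SSW = ΣΣ(x−x̄ᵢ)² = 154.800
MSB = 1540.933/2 = 770.4667; MSW = 154.800/12 = 12.9000
F = MSB/MSW = 59.7261
df = (2, 12)

test statistic = 59.726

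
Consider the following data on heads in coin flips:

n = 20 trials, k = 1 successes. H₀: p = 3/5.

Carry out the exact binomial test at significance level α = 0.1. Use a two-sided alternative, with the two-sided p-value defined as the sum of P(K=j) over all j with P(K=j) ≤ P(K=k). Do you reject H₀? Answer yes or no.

Exact binomial: n=20, k=1, p₀=3/5=0.6000
P(X=j) = C(n,j)·p₀^j·(1−p₀)^(n−j); p = Σ P(X=j) over j with P(X=j) ≤ P(X=1)
p-value (two-sided) = 0.00000
At α=0.1: p < α → reject H₀

reject H₀: yes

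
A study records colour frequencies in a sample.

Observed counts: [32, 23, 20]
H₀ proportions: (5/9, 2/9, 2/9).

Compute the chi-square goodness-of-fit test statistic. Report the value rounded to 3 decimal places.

test statistic = 5.316

n = 75; E_i = n·p_i = [41.67, 16.67, 16.67]
χ² = (32−41.67)²/41.67 + (23−16.67)²/16.67 + (20−16.67)²/16.67 = 5.3160
df = 2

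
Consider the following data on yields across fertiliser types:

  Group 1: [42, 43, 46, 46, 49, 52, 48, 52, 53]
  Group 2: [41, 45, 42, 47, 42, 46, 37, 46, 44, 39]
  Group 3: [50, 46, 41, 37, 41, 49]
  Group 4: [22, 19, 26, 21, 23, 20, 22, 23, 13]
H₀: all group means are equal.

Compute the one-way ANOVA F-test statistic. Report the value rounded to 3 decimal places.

test statistic = 85.349

Group means [47.89, 42.90, 44.00, 21.00], grand mean 38.618
SSB = Σnᵢ(x̄ᵢ−x̄)² = 3924.241; SSW = ΣΣ(x−x̄ᵢ)² = 459.789
MSB = 3924.241/3 = 1308.0802; MSW = 459.789/30 = 15.3263
F = MSB/MSW = 85.3487
df = (3, 30)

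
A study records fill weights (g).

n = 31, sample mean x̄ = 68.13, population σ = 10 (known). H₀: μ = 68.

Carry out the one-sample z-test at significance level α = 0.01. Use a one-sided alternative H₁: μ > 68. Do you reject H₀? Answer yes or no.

reject H₀: no

SE = σ/√n = 10/√31 = 1.7961
z = (x̄−μ₀)/SE = (68.13−68)/1.7961 = 0.0724
p-value (one-sided, H₁ greater) = 0.47115
At α=0.01: p ≥ α → fail to reject H₀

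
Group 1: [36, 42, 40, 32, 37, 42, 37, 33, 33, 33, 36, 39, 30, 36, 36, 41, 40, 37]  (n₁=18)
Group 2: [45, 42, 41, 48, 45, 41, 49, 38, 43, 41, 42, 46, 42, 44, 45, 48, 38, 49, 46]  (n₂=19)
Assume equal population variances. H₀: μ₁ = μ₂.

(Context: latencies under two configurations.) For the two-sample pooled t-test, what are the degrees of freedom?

df = n₁ + n₂ − 2 = 18 + 19 − 2 = 35

degrees of freedom = 35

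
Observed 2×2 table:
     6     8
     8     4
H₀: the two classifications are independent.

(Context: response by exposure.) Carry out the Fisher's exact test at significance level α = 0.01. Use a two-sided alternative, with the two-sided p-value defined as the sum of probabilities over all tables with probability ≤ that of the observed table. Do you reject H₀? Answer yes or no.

reject H₀: no

Margins: r₁=14, r₂=12, c₁=14, c₂=12, n=26
p_obs = C(14,6)·C(12,8)/C(26,14); sum pmf over tables with pmf ≤ p_obs
p-value (two-sided) = 0.26706
At α=0.01: p ≥ α → fail to reject H₀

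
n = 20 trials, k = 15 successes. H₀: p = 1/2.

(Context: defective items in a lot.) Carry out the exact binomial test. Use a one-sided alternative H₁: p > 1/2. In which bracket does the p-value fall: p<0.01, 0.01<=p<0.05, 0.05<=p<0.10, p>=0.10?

Exact binomial: n=20, k=15, p₀=1/2=0.5000
P(X≥15) from Σ C(n,i)·p₀^i·(1−p₀)^(n−i)
p-value (one-sided, H₁ greater) = 0.02069
→ bracket: 0.01<=p<0.05

p-value bracket: 0.01<=p<0.05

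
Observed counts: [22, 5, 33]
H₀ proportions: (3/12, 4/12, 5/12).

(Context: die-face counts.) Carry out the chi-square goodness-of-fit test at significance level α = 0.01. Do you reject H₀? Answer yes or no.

reject H₀: yes

n = 60; E_i = n·p_i = [15.00, 20.00, 25.00]
χ² = (22−15.00)²/15.00 + (5−20.00)²/20.00 + (33−25.00)²/25.00 = 17.0767
df = 2
p-value (upper-tail) = 0.00020
At α=0.01: p < α → reject H₀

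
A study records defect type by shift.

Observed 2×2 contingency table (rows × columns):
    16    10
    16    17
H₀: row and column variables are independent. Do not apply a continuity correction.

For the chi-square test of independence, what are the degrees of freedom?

df = (r−1)(c−1) = (2−1)·(2−1) = 1

degrees of freedom = 1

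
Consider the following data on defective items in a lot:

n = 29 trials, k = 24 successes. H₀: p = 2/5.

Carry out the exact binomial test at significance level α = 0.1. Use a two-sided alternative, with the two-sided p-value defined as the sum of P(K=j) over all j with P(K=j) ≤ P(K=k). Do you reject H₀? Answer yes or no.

Exact binomial: n=29, k=24, p₀=2/5=0.4000
P(X=j) = C(n,j)·p₀^j·(1−p₀)^(n−j); p = Σ P(X=j) over j with P(X=j) ≤ P(X=24)
p-value (two-sided) = 0.00000
At α=0.1: p < α → reject H₀

reject H₀: yes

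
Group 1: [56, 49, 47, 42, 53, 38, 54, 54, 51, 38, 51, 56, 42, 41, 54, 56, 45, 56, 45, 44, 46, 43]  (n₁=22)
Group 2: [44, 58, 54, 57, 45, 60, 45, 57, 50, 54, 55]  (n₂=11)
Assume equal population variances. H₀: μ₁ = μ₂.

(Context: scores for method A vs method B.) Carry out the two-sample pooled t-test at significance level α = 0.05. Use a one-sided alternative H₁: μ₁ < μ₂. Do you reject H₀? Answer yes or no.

reject H₀: yes

x̄₁=48.227, s₁=6.141, n₁=22
x̄₂=52.636, s₂=5.732, n₂=11
s_p² = [21·6.141² + 10·5.732²]/31 = 36.1422
SE = √(s_p²·(1/22+1/11)) = 2.2200
t = (48.227−52.636)/2.2200 = -1.9861
df = 31
p-value (one-sided, H₁ less) = 0.02797
At α=0.05: p < α → reject H₀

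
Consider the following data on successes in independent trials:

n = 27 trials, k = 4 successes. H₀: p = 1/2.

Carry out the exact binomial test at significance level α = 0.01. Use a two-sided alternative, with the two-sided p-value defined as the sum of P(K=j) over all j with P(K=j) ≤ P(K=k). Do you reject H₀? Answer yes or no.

Exact binomial: n=27, k=4, p₀=1/2=0.5000
P(X=j) = C(n,j)·p₀^j·(1−p₀)^(n−j); p = Σ P(X=j) over j with P(X=j) ≤ P(X=4)
p-value (two-sided) = 0.00031
At α=0.01: p < α → reject H₀

reject H₀: yes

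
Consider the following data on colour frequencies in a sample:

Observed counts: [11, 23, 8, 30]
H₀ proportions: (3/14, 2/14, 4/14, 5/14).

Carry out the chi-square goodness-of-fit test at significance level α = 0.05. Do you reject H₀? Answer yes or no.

n = 72; E_i = n·p_i = [15.43, 10.29, 20.57, 25.71]
χ² = (11−15.43)²/15.43 + (23−10.29)²/10.29 + (8−20.57)²/20.57 + (30−25.71)²/25.71 = 25.3843
df = 3
p-value (upper-tail) = 0.00001
At α=0.05: p < α → reject H₀

reject H₀: yes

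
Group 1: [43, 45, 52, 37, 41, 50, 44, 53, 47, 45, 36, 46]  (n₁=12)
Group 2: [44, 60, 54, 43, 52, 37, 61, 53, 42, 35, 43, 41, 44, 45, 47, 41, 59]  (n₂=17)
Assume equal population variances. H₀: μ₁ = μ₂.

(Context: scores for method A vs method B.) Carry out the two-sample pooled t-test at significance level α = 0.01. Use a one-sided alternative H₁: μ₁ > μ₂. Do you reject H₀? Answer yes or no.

reject H₀: no

x̄₁=44.917, s₁=5.299, n₁=12
x̄₂=47.118, s₂=7.960, n₂=17
s_p² = [11·5.299² + 16·7.960²]/27 = 48.9882
SE = √(s_p²·(1/12+1/17)) = 2.6389
t = (44.917−47.118)/2.6389 = -0.8340
df = 27
p-value (one-sided, H₁ greater) = 0.79421
At α=0.01: p ≥ α → fail to reject H₀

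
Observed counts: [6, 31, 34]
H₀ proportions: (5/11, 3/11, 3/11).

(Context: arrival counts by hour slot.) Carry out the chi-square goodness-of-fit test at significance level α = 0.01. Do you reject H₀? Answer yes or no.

n = 71; E_i = n·p_i = [32.27, 19.36, 19.36]
χ² = (6−32.27)²/32.27 + (31−19.36)²/19.36 + (34−19.36)²/19.36 = 39.4441
df = 2
p-value (upper-tail) = 0.00000
At α=0.01: p < α → reject H₀

reject H₀: yes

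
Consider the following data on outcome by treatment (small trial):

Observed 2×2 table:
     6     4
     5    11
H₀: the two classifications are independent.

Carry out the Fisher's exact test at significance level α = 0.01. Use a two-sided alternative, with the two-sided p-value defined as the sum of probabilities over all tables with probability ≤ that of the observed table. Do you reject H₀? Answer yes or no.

Margins: r₁=10, r₂=16, c₁=11, c₂=15, n=26
p_obs = C(10,6)·C(16,5)/C(26,11); sum pmf over tables with pmf ≤ p_obs
p-value (two-sided) = 0.22797
At α=0.01: p ≥ α → fail to reject H₀

reject H₀: no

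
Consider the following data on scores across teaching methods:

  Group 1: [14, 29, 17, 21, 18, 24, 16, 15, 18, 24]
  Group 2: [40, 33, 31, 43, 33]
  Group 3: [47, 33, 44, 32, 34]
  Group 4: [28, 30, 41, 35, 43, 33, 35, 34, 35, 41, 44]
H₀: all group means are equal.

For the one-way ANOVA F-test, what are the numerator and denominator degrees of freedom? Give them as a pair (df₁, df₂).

k = 4 groups, N = 31 total
df = (k−1, N−k) = (4−1, 31−4) = (3, 27)

degrees of freedom = [3, 27]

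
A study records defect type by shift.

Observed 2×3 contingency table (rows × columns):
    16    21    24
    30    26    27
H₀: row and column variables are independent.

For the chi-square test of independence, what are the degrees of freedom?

degrees of freedom = 2

df = (r−1)(c−1) = (2−1)·(3−1) = 2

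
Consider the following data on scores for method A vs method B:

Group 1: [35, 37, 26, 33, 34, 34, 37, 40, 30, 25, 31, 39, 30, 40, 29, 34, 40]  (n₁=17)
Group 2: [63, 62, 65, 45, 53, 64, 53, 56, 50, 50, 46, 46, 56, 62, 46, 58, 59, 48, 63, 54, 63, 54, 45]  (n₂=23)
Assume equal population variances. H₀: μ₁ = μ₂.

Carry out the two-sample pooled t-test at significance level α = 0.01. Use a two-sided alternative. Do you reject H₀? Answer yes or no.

x̄₁=33.765, s₁=4.764, n₁=17
x̄₂=54.826, s₂=6.906, n₂=23
s_p² = [16·4.764² + 22·6.906²]/38 = 37.1675
SE = √(s_p²·(1/17+1/23)) = 1.9499
t = (33.765−54.826)/1.9499 = -10.8010
df = 38
p-value (two-sided) = 0.00000
At α=0.01: p < α → reject H₀

reject H₀: yes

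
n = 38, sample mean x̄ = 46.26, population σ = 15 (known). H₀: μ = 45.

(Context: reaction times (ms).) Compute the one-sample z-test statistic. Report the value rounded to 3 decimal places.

test statistic = 0.518

SE = σ/√n = 15/√38 = 2.4333
z = (x̄−μ₀)/SE = (46.26−45)/2.4333 = 0.5178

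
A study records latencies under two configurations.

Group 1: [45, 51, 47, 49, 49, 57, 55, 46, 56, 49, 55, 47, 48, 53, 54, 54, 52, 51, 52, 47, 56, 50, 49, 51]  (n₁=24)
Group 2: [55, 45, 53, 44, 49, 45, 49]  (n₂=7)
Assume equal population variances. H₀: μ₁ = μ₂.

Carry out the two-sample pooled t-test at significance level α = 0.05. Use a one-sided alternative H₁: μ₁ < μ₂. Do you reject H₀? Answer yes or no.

reject H₀: no

x̄₁=50.958, s₁=3.470, n₁=24
x̄₂=48.571, s₂=4.237, n₂=7
s_p² = [23·3.470² + 6·4.237²]/29 = 13.2646
SE = √(s_p²·(1/24+1/7)) = 1.5645
t = (50.958−48.571)/1.5645 = 1.5257
df = 29
p-value (one-sided, H₁ less) = 0.93104
At α=0.05: p ≥ α → fail to reject H₀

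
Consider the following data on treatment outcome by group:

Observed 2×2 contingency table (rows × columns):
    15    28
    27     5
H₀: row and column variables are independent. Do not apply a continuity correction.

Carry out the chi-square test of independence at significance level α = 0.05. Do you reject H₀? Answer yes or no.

Row totals [43, 32], col totals [42, 33], n=75
χ² = (15−24.08)²/24.08 + (28−18.92)²/18.92 + (27−17.92)²/17.92 + (5−14.08)²/14.08 = 18.2379
df = 1
p-value (upper-tail) = 0.00002
At α=0.05: p < α → reject H₀

reject H₀: yes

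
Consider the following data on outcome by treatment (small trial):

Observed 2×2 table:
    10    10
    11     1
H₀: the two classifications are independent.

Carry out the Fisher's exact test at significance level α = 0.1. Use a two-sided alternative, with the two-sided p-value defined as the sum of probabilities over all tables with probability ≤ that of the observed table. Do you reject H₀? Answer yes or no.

reject H₀: yes

Margins: r₁=20, r₂=12, c₁=21, c₂=11, n=32
p_obs = C(20,10)·C(12,11)/C(32,21); sum pmf over tables with pmf ≤ p_obs
p-value (two-sided) = 0.02319
At α=0.1: p < α → reject H₀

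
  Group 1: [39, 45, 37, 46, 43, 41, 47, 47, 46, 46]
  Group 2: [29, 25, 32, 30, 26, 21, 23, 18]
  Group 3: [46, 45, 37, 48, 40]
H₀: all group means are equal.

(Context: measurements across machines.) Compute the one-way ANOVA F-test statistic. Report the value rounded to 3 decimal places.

Group means [43.70, 25.50, 43.20], grand mean 37.261
SSB = Σnᵢ(x̄ᵢ−x̄)² = 1697.535; SSW = ΣΣ(x−x̄ᵢ)² = 354.900
MSB = 1697.535/2 = 848.7674; MSW = 354.900/20 = 17.7450
F = MSB/MSW = 47.8314
df = (2, 20)

test statistic = 47.831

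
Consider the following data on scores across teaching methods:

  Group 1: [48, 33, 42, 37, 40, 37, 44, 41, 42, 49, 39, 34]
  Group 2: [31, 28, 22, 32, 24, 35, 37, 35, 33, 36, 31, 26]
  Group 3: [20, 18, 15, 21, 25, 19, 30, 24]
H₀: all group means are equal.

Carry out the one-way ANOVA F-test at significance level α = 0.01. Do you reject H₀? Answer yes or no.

reject H₀: yes

Group means [40.50, 30.83, 21.50], grand mean 32.125
SSB = Σnᵢ(x̄ᵢ−x̄)² = 1764.833; SSW = ΣΣ(x−x̄ᵢ)² = 686.667
MSB = 1764.833/2 = 882.4167; MSW = 686.667/29 = 23.6782
F = MSB/MSW = 37.2671
df = (2, 29)
p-value (upper-tail) = 0.00000
At α=0.01: p < α → reject H₀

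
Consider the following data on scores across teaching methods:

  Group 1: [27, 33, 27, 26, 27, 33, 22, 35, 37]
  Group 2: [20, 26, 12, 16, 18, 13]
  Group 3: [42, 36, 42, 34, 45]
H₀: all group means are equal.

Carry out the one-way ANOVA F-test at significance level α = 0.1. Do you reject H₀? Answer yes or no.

reject H₀: yes

Group means [29.67, 17.50, 39.80], grand mean 28.550
SSB = Σnᵢ(x̄ᵢ−x̄)² = 1376.650; SSW = ΣΣ(x−x̄ᵢ)² = 414.300
MSB = 1376.650/2 = 688.3250; MSW = 414.300/17 = 24.3706
F = MSB/MSW = 28.2441
df = (2, 17)
p-value (upper-tail) = 0.00000
At α=0.1: p < α → reject H₀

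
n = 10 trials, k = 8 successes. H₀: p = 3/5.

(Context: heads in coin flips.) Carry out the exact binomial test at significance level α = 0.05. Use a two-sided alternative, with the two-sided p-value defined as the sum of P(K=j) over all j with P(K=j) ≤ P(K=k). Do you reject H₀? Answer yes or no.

reject H₀: no

Exact binomial: n=10, k=8, p₀=3/5=0.6000
P(X=j) = C(n,j)·p₀^j·(1−p₀)^(n−j); p = Σ P(X=j) over j with P(X=j) ≤ P(X=8)
p-value (two-sided) = 0.33353
At α=0.05: p ≥ α → fail to reject H₀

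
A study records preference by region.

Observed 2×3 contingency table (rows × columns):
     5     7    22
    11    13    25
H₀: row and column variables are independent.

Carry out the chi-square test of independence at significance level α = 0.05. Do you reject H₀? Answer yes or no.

reject H₀: no

Row totals [34, 49], col totals [16, 20, 47], n=83
χ² = (5−6.55)²/6.55 + (7−8.19)²/8.19 + (22−19.25)²/19.25 + (11−9.45)²/9.45 + (13−11.81)²/11.81 + (25−27.75)²/27.75 = 1.5823
df = 2
p-value (upper-tail) = 0.45332
At α=0.05: p ≥ α → fail to reject H₀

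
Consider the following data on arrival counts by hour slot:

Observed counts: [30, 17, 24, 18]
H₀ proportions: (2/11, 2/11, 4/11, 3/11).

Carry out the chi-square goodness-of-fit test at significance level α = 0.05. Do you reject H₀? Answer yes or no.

reject H₀: yes

n = 89; E_i = n·p_i = [16.18, 16.18, 32.36, 24.27]
χ² = (30−16.18)²/16.18 + (17−16.18)²/16.18 + (24−32.36)²/32.36 + (18−24.27)²/24.27 = 15.6236
df = 3
p-value (upper-tail) = 0.00135
At α=0.05: p < α → reject H₀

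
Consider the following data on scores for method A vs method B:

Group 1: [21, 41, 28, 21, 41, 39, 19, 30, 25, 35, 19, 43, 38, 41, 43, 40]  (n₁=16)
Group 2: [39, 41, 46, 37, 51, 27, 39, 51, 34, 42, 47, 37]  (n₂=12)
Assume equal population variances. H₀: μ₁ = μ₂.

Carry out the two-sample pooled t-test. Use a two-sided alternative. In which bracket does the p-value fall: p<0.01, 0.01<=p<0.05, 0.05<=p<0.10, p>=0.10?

p-value bracket: 0.01<=p<0.05

x̄₁=32.750, s₁=9.248, n₁=16
x̄₂=40.917, s₂=7.051, n₂=12
s_p² = [15·9.248² + 11·7.051²]/26 = 70.3814
SE = √(s_p²·(1/16+1/12)) = 3.2037
t = (32.750−40.917)/3.2037 = -2.5491
df = 26
p-value (two-sided) = 0.01705
→ bracket: 0.01<=p<0.05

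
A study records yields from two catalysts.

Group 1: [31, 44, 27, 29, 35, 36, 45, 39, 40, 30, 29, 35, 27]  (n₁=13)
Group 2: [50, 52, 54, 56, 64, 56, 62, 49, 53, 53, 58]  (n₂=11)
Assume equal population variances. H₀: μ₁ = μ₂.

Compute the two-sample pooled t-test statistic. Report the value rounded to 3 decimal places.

test statistic = -9.140

x̄₁=34.385, s₁=6.185, n₁=13
x̄₂=55.182, s₂=4.687, n₂=11
s_p² = [12·6.185² + 10·4.687²]/22 = 30.8506
SE = √(s_p²·(1/13+1/11)) = 2.2755
t = (34.385−55.182)/2.2755 = -9.1398
df = 22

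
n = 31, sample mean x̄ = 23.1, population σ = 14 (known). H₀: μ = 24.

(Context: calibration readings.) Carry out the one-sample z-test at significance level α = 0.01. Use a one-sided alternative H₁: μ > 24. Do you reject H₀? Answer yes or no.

reject H₀: no

SE = σ/√n = 14/√31 = 2.5145
z = (x̄−μ₀)/SE = (23.1−24)/2.5145 = -0.3579
p-value (one-sided, H₁ greater) = 0.63980
At α=0.01: p ≥ α → fail to reject H₀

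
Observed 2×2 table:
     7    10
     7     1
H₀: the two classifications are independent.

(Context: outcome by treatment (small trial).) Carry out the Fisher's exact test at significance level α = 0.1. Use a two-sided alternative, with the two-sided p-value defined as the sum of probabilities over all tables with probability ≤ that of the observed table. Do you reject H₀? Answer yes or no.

Margins: r₁=17, r₂=8, c₁=14, c₂=11, n=25
p_obs = C(17,7)·C(8,7)/C(25,14); sum pmf over tables with pmf ≤ p_obs
p-value (two-sided) = 0.04211
At α=0.1: p < α → reject H₀

reject H₀: yes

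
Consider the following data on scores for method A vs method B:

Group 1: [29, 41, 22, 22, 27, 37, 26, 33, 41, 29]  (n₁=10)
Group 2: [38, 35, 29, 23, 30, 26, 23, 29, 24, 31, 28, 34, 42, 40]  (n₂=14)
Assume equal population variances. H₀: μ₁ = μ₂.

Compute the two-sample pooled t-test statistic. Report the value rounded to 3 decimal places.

test statistic = -0.058

x̄₁=30.700, s₁=7.072, n₁=10
x̄₂=30.857, s₂=6.175, n₂=14
s_p² = [9·7.072² + 13·6.175²]/22 = 42.9916
SE = √(s_p²·(1/10+1/14)) = 2.7148
t = (30.700−30.857)/2.7148 = -0.0579
df = 22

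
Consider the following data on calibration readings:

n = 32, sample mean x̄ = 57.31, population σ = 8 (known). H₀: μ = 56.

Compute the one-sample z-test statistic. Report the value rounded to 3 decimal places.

test statistic = 0.926

SE = σ/√n = 8/√32 = 1.4142
z = (x̄−μ₀)/SE = (57.31−56)/1.4142 = 0.9263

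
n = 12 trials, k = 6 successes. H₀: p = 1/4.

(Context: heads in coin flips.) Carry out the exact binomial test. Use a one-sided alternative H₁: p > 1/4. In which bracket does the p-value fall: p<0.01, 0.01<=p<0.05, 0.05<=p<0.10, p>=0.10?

p-value bracket: 0.05<=p<0.10

Exact binomial: n=12, k=6, p₀=1/4=0.2500
P(X≥6) from Σ C(n,i)·p₀^i·(1−p₀)^(n−i)
p-value (one-sided, H₁ greater) = 0.05440
→ bracket: 0.05<=p<0.10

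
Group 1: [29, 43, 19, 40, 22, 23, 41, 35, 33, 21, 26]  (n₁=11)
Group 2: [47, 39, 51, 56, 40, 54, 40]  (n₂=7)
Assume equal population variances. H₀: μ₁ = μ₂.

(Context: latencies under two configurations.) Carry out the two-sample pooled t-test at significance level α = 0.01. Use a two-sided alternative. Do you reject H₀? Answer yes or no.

reject H₀: yes

x̄₁=30.182, s₁=8.693, n₁=11
x̄₂=46.714, s₂=7.158, n₂=7
s_p² = [10·8.693² + 6·7.158²]/16 = 66.4416
SE = √(s_p²·(1/11+1/7)) = 3.9410
t = (30.182−46.714)/3.9410 = -4.1950
df = 16
p-value (two-sided) = 0.00069
At α=0.01: p < α → reject H₀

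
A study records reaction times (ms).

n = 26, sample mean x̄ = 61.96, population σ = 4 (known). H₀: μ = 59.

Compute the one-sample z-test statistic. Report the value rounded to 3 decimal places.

SE = σ/√n = 4/√26 = 0.7845
z = (x̄−μ₀)/SE = (61.96−59)/0.7845 = 3.7733

test statistic = 3.773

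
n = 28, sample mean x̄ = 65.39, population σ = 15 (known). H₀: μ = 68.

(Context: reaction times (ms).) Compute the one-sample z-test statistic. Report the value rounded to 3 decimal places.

test statistic = -0.921

SE = σ/√n = 15/√28 = 2.8347
z = (x̄−μ₀)/SE = (65.39−68)/2.8347 = -0.9207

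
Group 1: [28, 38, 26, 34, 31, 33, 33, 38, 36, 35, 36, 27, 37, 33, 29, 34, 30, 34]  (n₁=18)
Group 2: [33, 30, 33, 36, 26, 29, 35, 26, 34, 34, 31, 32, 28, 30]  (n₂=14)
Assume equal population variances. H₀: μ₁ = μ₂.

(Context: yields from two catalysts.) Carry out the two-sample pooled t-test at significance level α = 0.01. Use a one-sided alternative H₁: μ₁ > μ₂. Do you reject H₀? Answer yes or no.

reject H₀: no

x̄₁=32.889, s₁=3.676, n₁=18
x̄₂=31.214, s₂=3.191, n₂=14
s_p² = [17·3.676² + 13·3.191²]/30 = 12.0712
SE = √(s_p²·(1/18+1/14)) = 1.2381
t = (32.889−31.214)/1.2381 = 1.3526
df = 30
p-value (one-sided, H₁ greater) = 0.09315
At α=0.01: p ≥ α → fail to reject H₀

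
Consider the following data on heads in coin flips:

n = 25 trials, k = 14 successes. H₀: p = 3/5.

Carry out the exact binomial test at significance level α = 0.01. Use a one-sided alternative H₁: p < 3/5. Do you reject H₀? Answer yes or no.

Exact binomial: n=25, k=14, p₀=3/5=0.6000
P(X≤14) from Σ C(n,i)·p₀^i·(1−p₀)^(n−i)
p-value (one-sided, H₁ less) = 0.41423
At α=0.01: p ≥ α → fail to reject H₀

reject H₀: no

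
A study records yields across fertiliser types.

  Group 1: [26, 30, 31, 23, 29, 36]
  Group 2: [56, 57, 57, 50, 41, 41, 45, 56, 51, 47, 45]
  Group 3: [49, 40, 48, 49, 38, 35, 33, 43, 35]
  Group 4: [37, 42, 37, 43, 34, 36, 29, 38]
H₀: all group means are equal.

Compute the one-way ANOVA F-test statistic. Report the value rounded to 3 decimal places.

Group means [29.17, 49.64, 41.11, 37.00], grand mean 40.794
SSB = Σnᵢ(x̄ᵢ−x̄)² = 1787.291; SSW = ΣΣ(x−x̄ᵢ)² = 952.268
MSB = 1787.291/3 = 595.7637; MSW = 952.268/30 = 31.7423
F = MSB/MSW = 18.7688
df = (3, 30)

test statistic = 18.769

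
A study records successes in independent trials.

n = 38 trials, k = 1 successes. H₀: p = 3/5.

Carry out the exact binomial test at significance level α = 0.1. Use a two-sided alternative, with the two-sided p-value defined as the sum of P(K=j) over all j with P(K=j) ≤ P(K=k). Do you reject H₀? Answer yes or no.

reject H₀: yes

Exact binomial: n=38, k=1, p₀=3/5=0.6000
P(X=j) = C(n,j)·p₀^j·(1−p₀)^(n−j); p = Σ P(X=j) over j with P(X=j) ≤ P(X=1)
p-value (two-sided) = 0.00000
At α=0.1: p < α → reject H₀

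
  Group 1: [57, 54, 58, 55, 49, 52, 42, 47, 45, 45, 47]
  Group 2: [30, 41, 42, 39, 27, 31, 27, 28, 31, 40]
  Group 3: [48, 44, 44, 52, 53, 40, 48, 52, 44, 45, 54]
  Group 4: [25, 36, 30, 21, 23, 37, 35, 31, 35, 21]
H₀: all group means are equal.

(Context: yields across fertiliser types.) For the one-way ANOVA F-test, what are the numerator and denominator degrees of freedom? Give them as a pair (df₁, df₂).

k = 4 groups, N = 42 total
df = (k−1, N−k) = (4−1, 42−4) = (3, 38)

degrees of freedom = [3, 38]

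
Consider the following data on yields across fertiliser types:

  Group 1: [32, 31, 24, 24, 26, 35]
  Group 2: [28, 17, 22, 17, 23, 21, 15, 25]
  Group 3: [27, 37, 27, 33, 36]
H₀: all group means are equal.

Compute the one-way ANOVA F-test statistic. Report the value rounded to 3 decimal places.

Group means [28.67, 21.00, 32.00], grand mean 26.316
SSB = Σnᵢ(x̄ᵢ−x̄)² = 420.772; SSW = ΣΣ(x−x̄ᵢ)² = 337.333
MSB = 420.772/2 = 210.3860; MSW = 337.333/16 = 21.0833
F = MSB/MSW = 9.9788
df = (2, 16)

test statistic = 9.979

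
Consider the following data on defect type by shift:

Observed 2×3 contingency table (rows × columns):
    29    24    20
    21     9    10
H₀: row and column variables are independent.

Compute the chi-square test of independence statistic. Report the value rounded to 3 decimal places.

test statistic = 1.962

Row totals [73, 40], col totals [50, 33, 30], n=113
χ² = (29−32.30)²/32.30 + (24−21.32)²/21.32 + (20−19.38)²/19.38 + (21−17.70)²/17.70 + (9−11.68)²/11.68 + (10−10.62)²/10.62 = 1.9616
df = 2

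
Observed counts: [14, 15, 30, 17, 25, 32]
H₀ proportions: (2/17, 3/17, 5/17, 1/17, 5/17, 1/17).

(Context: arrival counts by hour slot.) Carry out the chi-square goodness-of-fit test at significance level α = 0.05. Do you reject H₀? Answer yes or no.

reject H₀: yes

n = 133; E_i = n·p_i = [15.65, 23.47, 39.12, 7.82, 39.12, 7.82]
χ² = (14−15.65)²/15.65 + (15−23.47)²/23.47 + (30−39.12)²/39.12 + (17−7.82)²/7.82 + (25−39.12)²/39.12 + (32−7.82)²/7.82 = 95.9248
df = 5
p-value (upper-tail) = 0.00000
At α=0.05: p < α → reject H₀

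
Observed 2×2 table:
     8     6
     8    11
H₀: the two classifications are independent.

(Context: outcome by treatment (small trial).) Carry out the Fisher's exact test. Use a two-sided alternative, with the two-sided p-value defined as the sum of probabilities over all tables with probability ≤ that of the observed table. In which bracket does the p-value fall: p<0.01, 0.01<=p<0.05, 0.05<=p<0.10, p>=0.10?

p-value bracket: p>=0.10

Margins: r₁=14, r₂=19, c₁=16, c₂=17, n=33
p_obs = C(14,8)·C(19,8)/C(33,16); sum pmf over tables with pmf ≤ p_obs
p-value (two-sided) = 0.49053
→ bracket: p>=0.10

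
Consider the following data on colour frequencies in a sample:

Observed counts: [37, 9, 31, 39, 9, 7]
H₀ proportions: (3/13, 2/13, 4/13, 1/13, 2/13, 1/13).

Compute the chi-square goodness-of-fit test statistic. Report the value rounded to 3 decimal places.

n = 132; E_i = n·p_i = [30.46, 20.31, 40.62, 10.15, 20.31, 10.15]
χ² = (37−30.46)²/30.46 + (9−20.31)²/20.31 + (31−40.62)²/40.62 + (39−10.15)²/10.15 + (9−20.31)²/20.31 + (7−10.15)²/10.15 = 99.2014
df = 5

test statistic = 99.201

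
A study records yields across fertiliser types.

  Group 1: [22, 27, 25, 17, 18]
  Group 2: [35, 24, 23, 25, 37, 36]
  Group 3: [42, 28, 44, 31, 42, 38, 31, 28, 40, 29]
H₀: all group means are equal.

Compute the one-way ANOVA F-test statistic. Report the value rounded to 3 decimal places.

Group means [21.80, 30.00, 35.30], grand mean 30.571
SSB = Σnᵢ(x̄ᵢ−x̄)² = 610.243; SSW = ΣΣ(x−x̄ᵢ)² = 672.900
MSB = 610.243/2 = 305.1214; MSW = 672.900/18 = 37.3833
F = MSB/MSW = 8.1620
df = (2, 18)

test statistic = 8.162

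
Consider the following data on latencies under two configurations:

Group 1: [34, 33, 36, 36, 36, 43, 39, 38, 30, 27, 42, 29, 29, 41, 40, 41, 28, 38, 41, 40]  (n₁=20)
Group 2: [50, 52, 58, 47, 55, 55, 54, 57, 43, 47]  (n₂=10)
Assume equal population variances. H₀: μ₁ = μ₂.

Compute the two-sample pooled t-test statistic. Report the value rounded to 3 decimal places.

test statistic = -8.028

x̄₁=36.050, s₁=5.135, n₁=20
x̄₂=51.800, s₂=4.917, n₂=10
s_p² = [19·5.135² + 9·4.917²]/28 = 25.6625
SE = √(s_p²·(1/20+1/10)) = 1.9620
t = (36.050−51.800)/1.9620 = -8.0276
df = 28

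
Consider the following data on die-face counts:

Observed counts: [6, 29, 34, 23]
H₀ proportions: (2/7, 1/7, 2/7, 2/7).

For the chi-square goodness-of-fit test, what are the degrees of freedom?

df = k − 1 = 4 − 1 = 3

degrees of freedom = 3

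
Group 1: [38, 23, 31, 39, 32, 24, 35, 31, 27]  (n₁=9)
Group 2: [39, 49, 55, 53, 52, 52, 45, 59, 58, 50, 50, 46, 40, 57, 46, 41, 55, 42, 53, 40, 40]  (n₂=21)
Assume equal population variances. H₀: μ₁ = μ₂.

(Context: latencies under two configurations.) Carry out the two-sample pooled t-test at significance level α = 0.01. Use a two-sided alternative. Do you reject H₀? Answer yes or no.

reject H₀: yes

x̄₁=31.111, s₁=5.689, n₁=9
x̄₂=48.667, s₂=6.545, n₂=21
s_p² = [8·5.689² + 20·6.545²]/28 = 39.8413
SE = √(s_p²·(1/9+1/21)) = 2.5148
t = (31.111−48.667)/2.5148 = -6.9810
df = 28
p-value (two-sided) = 0.00000
At α=0.01: p < α → reject H₀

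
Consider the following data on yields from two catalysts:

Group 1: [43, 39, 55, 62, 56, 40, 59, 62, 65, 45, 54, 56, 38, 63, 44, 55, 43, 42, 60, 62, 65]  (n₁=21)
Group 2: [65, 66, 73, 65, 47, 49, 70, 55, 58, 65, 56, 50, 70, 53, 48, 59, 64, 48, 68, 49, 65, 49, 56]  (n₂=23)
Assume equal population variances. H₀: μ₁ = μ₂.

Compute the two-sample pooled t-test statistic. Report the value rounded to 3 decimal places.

x̄₁=52.762, s₁=9.481, n₁=21
x̄₂=58.609, s₂=8.452, n₂=23
s_p² = [20·9.481² + 22·8.452²]/42 = 80.2211
SE = √(s_p²·(1/21+1/23)) = 2.7033
t = (52.762−58.609)/2.7033 = -2.1628
df = 42

test statistic = -2.163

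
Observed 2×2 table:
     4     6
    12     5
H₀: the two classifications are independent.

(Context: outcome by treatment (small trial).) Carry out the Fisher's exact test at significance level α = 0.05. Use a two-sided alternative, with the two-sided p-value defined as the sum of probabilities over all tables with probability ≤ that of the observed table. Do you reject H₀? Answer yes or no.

reject H₀: no

Margins: r₁=10, r₂=17, c₁=16, c₂=11, n=27
p_obs = C(10,4)·C(17,12)/C(27,16); sum pmf over tables with pmf ≤ p_obs
p-value (two-sided) = 0.22380
At α=0.05: p ≥ α → fail to reject H₀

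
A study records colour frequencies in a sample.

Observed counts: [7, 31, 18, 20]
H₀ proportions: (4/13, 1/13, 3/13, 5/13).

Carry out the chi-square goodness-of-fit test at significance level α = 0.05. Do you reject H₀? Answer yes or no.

reject H₀: yes

n = 76; E_i = n·p_i = [23.38, 5.85, 17.54, 29.23]
χ² = (7−23.38)²/23.38 + (31−5.85)²/5.85 + (18−17.54)²/17.54 + (20−29.23)²/29.23 = 122.6349
df = 3
p-value (upper-tail) = 0.00000
At α=0.05: p < α → reject H₀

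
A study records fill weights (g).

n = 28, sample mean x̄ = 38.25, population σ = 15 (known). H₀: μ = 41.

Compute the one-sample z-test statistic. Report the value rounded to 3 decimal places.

test statistic = -0.970

SE = σ/√n = 15/√28 = 2.8347
z = (x̄−μ₀)/SE = (38.25−41)/2.8347 = -0.9701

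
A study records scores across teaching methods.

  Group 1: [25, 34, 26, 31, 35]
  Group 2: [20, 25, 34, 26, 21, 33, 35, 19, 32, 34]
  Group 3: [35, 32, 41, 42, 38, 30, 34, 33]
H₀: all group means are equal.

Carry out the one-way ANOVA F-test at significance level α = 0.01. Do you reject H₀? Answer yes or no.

Group means [30.20, 27.90, 35.62], grand mean 31.087
SSB = Σnᵢ(x̄ᵢ−x̄)² = 270.251; SSW = ΣΣ(x−x̄ᵢ)² = 581.575
MSB = 270.251/2 = 135.1255; MSW = 581.575/20 = 29.0787
F = MSB/MSW = 4.6469
df = (2, 20)
p-value (upper-tail) = 0.02201
At α=0.01: p ≥ α → fail to reject H₀

reject H₀: no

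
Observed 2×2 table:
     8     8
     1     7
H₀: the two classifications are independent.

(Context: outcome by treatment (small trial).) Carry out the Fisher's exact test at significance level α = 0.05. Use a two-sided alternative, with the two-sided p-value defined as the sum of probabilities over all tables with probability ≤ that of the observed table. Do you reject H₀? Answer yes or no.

reject H₀: no

Margins: r₁=16, r₂=8, c₁=9, c₂=15, n=24
p_obs = C(16,8)·C(8,1)/C(24,9); sum pmf over tables with pmf ≤ p_obs
p-value (two-sided) = 0.17818
At α=0.05: p ≥ α → fail to reject H₀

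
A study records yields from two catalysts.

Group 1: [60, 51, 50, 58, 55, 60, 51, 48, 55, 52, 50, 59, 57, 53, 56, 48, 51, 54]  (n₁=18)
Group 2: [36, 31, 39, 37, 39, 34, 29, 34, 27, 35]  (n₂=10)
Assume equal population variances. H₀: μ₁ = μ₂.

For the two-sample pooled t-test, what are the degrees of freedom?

df = n₁ + n₂ − 2 = 18 + 10 − 2 = 26

degrees of freedom = 26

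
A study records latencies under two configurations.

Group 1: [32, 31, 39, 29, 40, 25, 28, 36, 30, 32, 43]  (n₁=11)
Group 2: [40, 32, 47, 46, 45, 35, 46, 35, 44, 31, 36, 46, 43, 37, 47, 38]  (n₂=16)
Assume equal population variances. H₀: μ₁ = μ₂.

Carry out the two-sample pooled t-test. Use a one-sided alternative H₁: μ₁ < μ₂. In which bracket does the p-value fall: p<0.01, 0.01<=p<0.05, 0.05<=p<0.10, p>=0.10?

x̄₁=33.182, s₁=5.600, n₁=11
x̄₂=40.500, s₂=5.633, n₂=16
s_p² = [10·5.600² + 15·5.633²]/25 = 31.5855
SE = √(s_p²·(1/11+1/16)) = 2.2012
t = (33.182−40.500)/2.2012 = -3.3246
df = 25
p-value (one-sided, H₁ less) = 0.00137
→ bracket: p<0.01

p-value bracket: p<0.01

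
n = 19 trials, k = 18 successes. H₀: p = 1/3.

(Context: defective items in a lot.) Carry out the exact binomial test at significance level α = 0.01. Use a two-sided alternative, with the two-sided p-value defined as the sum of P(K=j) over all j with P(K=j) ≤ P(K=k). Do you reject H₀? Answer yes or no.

reject H₀: yes

Exact binomial: n=19, k=18, p₀=1/3=0.3333
P(X=j) = C(n,j)·p₀^j·(1−p₀)^(n−j); p = Σ P(X=j) over j with P(X=j) ≤ P(X=18)
p-value (two-sided) = 0.00000
At α=0.01: p < α → reject H₀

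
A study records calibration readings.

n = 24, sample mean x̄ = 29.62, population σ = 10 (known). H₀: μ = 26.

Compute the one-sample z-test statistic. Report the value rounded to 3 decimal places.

test statistic = 1.773

SE = σ/√n = 10/√24 = 2.0412
z = (x̄−μ₀)/SE = (29.62−26)/2.0412 = 1.7734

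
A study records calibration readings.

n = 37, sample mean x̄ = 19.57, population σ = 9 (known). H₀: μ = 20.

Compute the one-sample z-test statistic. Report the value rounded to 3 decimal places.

test statistic = -0.291

SE = σ/√n = 9/√37 = 1.4796
z = (x̄−μ₀)/SE = (19.57−20)/1.4796 = -0.2906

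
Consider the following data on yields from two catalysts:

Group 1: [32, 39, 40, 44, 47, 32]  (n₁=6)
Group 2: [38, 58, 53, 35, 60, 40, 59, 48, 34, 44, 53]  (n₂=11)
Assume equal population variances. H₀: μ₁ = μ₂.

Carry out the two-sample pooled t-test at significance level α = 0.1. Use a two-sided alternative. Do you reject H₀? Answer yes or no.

reject H₀: yes

x̄₁=39.000, s₁=6.132, n₁=6
x̄₂=47.455, s₂=9.781, n₂=11
s_p² = [5·6.132² + 10·9.781²]/15 = 76.3152
SE = √(s_p²·(1/6+1/11)) = 4.4336
t = (39.000−47.455)/4.4336 = -1.9069
df = 15
p-value (two-sided) = 0.07587
At α=0.1: p < α → reject H₀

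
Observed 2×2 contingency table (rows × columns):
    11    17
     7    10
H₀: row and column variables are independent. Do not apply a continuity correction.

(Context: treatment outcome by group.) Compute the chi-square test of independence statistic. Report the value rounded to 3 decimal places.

test statistic = 0.016

Row totals [28, 17], col totals [18, 27], n=45
χ² = (11−11.20)²/11.20 + (17−16.80)²/16.80 + (7−6.80)²/6.80 + (10−10.20)²/10.20 = 0.0158
df = 1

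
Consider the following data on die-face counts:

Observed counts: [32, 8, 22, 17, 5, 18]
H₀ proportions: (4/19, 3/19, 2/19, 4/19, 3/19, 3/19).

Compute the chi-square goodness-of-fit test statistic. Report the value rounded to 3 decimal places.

test statistic = 29.867

n = 102; E_i = n·p_i = [21.47, 16.11, 10.74, 21.47, 16.11, 16.11]
χ² = (32−21.47)²/21.47 + (8−16.11)²/16.11 + (22−10.74)²/10.74 + (17−21.47)²/21.47 + (5−16.11)²/16.11 + (18−16.11)²/16.11 = 29.8668
df = 5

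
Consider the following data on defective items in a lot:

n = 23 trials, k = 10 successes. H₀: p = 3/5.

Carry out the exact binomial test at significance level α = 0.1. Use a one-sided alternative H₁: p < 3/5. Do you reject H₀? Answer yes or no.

reject H₀: yes

Exact binomial: n=23, k=10, p₀=3/5=0.6000
P(X≤10) from Σ C(n,i)·p₀^i·(1−p₀)^(n−i)
p-value (one-sided, H₁ less) = 0.08135
At α=0.1: p < α → reject H₀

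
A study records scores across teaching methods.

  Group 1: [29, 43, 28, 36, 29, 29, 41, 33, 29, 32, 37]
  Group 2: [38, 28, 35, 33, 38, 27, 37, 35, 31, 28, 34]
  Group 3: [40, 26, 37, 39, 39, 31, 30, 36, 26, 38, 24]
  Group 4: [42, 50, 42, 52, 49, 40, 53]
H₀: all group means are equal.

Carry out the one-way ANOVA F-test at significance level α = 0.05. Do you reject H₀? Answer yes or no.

Group means [33.27, 33.09, 33.27, 46.86], grand mean 35.600
SSB = Σnᵢ(x̄ᵢ−x̄)² = 1075.470; SSW = ΣΣ(x−x̄ᵢ)² = 978.130
MSB = 1075.470/3 = 358.4900; MSW = 978.130/36 = 27.1703
F = MSB/MSW = 13.1942
df = (3, 36)
p-value (upper-tail) = 0.00001
At α=0.05: p < α → reject H₀

reject H₀: yes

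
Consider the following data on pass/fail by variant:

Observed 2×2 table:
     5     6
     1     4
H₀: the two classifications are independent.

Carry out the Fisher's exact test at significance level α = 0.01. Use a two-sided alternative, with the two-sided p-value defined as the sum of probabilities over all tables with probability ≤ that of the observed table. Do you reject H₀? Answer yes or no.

reject H₀: no

Margins: r₁=11, r₂=5, c₁=6, c₂=10, n=16
p_obs = C(11,5)·C(5,1)/C(16,6); sum pmf over tables with pmf ≤ p_obs
p-value (two-sided) = 0.58791
At α=0.01: p ≥ α → fail to reject H₀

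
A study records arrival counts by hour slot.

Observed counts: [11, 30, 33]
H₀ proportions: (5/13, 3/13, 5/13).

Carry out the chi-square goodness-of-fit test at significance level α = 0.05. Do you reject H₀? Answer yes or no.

reject H₀: yes

n = 74; E_i = n·p_i = [28.46, 17.08, 28.46]
χ² = (11−28.46)²/28.46 + (30−17.08)²/17.08 + (33−28.46)²/28.46 = 21.2162
df = 2
p-value (upper-tail) = 0.00002
At α=0.05: p < α → reject H₀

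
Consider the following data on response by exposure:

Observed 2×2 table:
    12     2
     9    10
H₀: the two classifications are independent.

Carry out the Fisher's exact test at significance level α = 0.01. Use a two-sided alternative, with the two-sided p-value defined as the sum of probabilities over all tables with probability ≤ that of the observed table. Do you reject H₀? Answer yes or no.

reject H₀: no

Margins: r₁=14, r₂=19, c₁=21, c₂=12, n=33
p_obs = C(14,12)·C(19,9)/C(33,21); sum pmf over tables with pmf ≤ p_obs
p-value (two-sided) = 0.03279
At α=0.01: p ≥ α → fail to reject H₀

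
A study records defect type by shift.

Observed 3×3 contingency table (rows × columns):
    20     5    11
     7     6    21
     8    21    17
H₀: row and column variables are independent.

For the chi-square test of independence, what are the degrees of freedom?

df = (r−1)(c−1) = (3−1)·(3−1) = 4

degrees of freedom = 4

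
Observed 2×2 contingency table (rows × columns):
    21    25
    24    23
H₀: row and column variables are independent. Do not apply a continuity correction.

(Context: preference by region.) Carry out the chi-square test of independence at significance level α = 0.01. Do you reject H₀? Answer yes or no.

reject H₀: no

Row totals [46, 47], col totals [45, 48], n=93
χ² = (21−22.26)²/22.26 + (25−23.74)²/23.74 + (24−22.74)²/22.74 + (23−24.26)²/24.26 = 0.2726
df = 1
p-value (upper-tail) = 0.60158
At α=0.01: p ≥ α → fail to reject H₀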